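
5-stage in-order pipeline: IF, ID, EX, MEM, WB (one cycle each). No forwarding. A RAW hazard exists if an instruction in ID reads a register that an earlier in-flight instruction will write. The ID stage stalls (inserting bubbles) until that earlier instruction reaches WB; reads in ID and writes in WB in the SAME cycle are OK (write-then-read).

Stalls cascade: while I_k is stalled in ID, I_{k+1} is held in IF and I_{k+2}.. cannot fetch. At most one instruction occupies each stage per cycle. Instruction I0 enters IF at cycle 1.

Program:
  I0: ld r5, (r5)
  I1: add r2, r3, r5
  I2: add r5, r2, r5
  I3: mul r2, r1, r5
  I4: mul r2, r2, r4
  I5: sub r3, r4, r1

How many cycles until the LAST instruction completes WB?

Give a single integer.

Answer: 18

Derivation:
I0 ld r5 <- r5: IF@1 ID@2 stall=0 (-) EX@3 MEM@4 WB@5
I1 add r2 <- r3,r5: IF@2 ID@3 stall=2 (RAW on I0.r5 (WB@5)) EX@6 MEM@7 WB@8
I2 add r5 <- r2,r5: IF@3 ID@6 stall=2 (RAW on I1.r2 (WB@8)) EX@9 MEM@10 WB@11
I3 mul r2 <- r1,r5: IF@6 ID@9 stall=2 (RAW on I2.r5 (WB@11)) EX@12 MEM@13 WB@14
I4 mul r2 <- r2,r4: IF@9 ID@12 stall=2 (RAW on I3.r2 (WB@14)) EX@15 MEM@16 WB@17
I5 sub r3 <- r4,r1: IF@12 ID@15 stall=0 (-) EX@16 MEM@17 WB@18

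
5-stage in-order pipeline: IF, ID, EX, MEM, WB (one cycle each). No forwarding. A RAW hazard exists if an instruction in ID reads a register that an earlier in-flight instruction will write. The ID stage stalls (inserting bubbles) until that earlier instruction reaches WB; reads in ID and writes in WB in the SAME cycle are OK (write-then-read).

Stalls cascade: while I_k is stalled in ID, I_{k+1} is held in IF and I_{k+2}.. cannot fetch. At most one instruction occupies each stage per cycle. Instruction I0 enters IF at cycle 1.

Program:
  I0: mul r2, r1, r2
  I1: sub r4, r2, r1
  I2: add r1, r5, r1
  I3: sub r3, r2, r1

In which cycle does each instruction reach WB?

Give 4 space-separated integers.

I0 mul r2 <- r1,r2: IF@1 ID@2 stall=0 (-) EX@3 MEM@4 WB@5
I1 sub r4 <- r2,r1: IF@2 ID@3 stall=2 (RAW on I0.r2 (WB@5)) EX@6 MEM@7 WB@8
I2 add r1 <- r5,r1: IF@3 ID@6 stall=0 (-) EX@7 MEM@8 WB@9
I3 sub r3 <- r2,r1: IF@6 ID@7 stall=2 (RAW on I2.r1 (WB@9)) EX@10 MEM@11 WB@12

Answer: 5 8 9 12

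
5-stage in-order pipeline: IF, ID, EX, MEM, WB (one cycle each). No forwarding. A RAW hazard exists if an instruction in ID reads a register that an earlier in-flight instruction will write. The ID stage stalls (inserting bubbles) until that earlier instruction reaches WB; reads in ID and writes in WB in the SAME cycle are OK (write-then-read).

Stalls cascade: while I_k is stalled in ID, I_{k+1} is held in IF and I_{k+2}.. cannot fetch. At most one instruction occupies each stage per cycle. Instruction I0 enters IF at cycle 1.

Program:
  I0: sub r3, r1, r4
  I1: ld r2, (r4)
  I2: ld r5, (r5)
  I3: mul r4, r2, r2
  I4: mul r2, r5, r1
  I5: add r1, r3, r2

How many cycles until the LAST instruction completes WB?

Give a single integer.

I0 sub r3 <- r1,r4: IF@1 ID@2 stall=0 (-) EX@3 MEM@4 WB@5
I1 ld r2 <- r4: IF@2 ID@3 stall=0 (-) EX@4 MEM@5 WB@6
I2 ld r5 <- r5: IF@3 ID@4 stall=0 (-) EX@5 MEM@6 WB@7
I3 mul r4 <- r2,r2: IF@4 ID@5 stall=1 (RAW on I1.r2 (WB@6)) EX@7 MEM@8 WB@9
I4 mul r2 <- r5,r1: IF@5 ID@7 stall=0 (-) EX@8 MEM@9 WB@10
I5 add r1 <- r3,r2: IF@7 ID@8 stall=2 (RAW on I4.r2 (WB@10)) EX@11 MEM@12 WB@13

Answer: 13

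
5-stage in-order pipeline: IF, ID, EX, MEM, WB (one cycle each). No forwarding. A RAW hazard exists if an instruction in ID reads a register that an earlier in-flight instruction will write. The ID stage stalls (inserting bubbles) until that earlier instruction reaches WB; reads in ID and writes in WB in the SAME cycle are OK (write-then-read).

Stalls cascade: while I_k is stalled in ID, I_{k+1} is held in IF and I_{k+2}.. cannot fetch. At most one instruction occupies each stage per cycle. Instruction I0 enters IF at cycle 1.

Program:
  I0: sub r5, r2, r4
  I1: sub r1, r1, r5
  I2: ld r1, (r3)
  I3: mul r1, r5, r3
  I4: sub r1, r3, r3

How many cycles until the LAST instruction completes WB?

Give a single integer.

Answer: 11

Derivation:
I0 sub r5 <- r2,r4: IF@1 ID@2 stall=0 (-) EX@3 MEM@4 WB@5
I1 sub r1 <- r1,r5: IF@2 ID@3 stall=2 (RAW on I0.r5 (WB@5)) EX@6 MEM@7 WB@8
I2 ld r1 <- r3: IF@3 ID@6 stall=0 (-) EX@7 MEM@8 WB@9
I3 mul r1 <- r5,r3: IF@6 ID@7 stall=0 (-) EX@8 MEM@9 WB@10
I4 sub r1 <- r3,r3: IF@7 ID@8 stall=0 (-) EX@9 MEM@10 WB@11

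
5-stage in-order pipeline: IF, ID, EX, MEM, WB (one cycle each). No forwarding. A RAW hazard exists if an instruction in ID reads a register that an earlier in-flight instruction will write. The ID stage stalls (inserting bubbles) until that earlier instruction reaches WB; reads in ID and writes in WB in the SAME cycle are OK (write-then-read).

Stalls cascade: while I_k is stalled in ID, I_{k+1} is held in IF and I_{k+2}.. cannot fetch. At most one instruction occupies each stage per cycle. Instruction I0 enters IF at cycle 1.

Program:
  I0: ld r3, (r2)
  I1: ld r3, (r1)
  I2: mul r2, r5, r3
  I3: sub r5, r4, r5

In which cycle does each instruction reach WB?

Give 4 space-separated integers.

Answer: 5 6 9 10

Derivation:
I0 ld r3 <- r2: IF@1 ID@2 stall=0 (-) EX@3 MEM@4 WB@5
I1 ld r3 <- r1: IF@2 ID@3 stall=0 (-) EX@4 MEM@5 WB@6
I2 mul r2 <- r5,r3: IF@3 ID@4 stall=2 (RAW on I1.r3 (WB@6)) EX@7 MEM@8 WB@9
I3 sub r5 <- r4,r5: IF@4 ID@7 stall=0 (-) EX@8 MEM@9 WB@10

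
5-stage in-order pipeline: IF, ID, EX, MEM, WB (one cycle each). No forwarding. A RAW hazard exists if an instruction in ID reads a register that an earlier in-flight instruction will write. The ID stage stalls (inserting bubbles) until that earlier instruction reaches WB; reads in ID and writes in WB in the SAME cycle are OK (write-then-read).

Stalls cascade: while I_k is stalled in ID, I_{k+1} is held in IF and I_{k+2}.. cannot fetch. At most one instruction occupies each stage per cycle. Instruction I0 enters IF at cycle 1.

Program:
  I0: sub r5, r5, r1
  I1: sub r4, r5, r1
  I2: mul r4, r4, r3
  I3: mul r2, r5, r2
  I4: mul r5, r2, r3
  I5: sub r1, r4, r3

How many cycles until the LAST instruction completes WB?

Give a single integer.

Answer: 16

Derivation:
I0 sub r5 <- r5,r1: IF@1 ID@2 stall=0 (-) EX@3 MEM@4 WB@5
I1 sub r4 <- r5,r1: IF@2 ID@3 stall=2 (RAW on I0.r5 (WB@5)) EX@6 MEM@7 WB@8
I2 mul r4 <- r4,r3: IF@3 ID@6 stall=2 (RAW on I1.r4 (WB@8)) EX@9 MEM@10 WB@11
I3 mul r2 <- r5,r2: IF@6 ID@9 stall=0 (-) EX@10 MEM@11 WB@12
I4 mul r5 <- r2,r3: IF@9 ID@10 stall=2 (RAW on I3.r2 (WB@12)) EX@13 MEM@14 WB@15
I5 sub r1 <- r4,r3: IF@10 ID@13 stall=0 (-) EX@14 MEM@15 WB@16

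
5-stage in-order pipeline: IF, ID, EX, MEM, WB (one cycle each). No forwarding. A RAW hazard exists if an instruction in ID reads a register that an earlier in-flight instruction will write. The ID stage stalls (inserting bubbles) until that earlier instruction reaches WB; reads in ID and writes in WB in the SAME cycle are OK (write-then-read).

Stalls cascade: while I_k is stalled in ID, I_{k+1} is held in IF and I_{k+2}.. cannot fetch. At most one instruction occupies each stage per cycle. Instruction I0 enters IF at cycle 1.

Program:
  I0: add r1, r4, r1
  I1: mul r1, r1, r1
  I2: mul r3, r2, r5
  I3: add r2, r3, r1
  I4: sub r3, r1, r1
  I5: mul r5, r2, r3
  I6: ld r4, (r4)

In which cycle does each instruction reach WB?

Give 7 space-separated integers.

I0 add r1 <- r4,r1: IF@1 ID@2 stall=0 (-) EX@3 MEM@4 WB@5
I1 mul r1 <- r1,r1: IF@2 ID@3 stall=2 (RAW on I0.r1 (WB@5)) EX@6 MEM@7 WB@8
I2 mul r3 <- r2,r5: IF@3 ID@6 stall=0 (-) EX@7 MEM@8 WB@9
I3 add r2 <- r3,r1: IF@6 ID@7 stall=2 (RAW on I2.r3 (WB@9)) EX@10 MEM@11 WB@12
I4 sub r3 <- r1,r1: IF@7 ID@10 stall=0 (-) EX@11 MEM@12 WB@13
I5 mul r5 <- r2,r3: IF@10 ID@11 stall=2 (RAW on I4.r3 (WB@13)) EX@14 MEM@15 WB@16
I6 ld r4 <- r4: IF@11 ID@14 stall=0 (-) EX@15 MEM@16 WB@17

Answer: 5 8 9 12 13 16 17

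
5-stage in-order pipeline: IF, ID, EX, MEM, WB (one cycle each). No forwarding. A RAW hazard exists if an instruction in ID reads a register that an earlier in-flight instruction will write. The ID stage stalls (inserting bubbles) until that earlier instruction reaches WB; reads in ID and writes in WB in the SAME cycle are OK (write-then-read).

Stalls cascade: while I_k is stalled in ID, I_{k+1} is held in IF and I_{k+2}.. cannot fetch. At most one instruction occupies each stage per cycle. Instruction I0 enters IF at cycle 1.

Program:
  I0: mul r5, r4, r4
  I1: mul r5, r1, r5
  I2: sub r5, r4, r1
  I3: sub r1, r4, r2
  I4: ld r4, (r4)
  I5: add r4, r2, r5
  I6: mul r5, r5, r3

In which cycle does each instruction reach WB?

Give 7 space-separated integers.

Answer: 5 8 9 10 11 12 13

Derivation:
I0 mul r5 <- r4,r4: IF@1 ID@2 stall=0 (-) EX@3 MEM@4 WB@5
I1 mul r5 <- r1,r5: IF@2 ID@3 stall=2 (RAW on I0.r5 (WB@5)) EX@6 MEM@7 WB@8
I2 sub r5 <- r4,r1: IF@3 ID@6 stall=0 (-) EX@7 MEM@8 WB@9
I3 sub r1 <- r4,r2: IF@6 ID@7 stall=0 (-) EX@8 MEM@9 WB@10
I4 ld r4 <- r4: IF@7 ID@8 stall=0 (-) EX@9 MEM@10 WB@11
I5 add r4 <- r2,r5: IF@8 ID@9 stall=0 (-) EX@10 MEM@11 WB@12
I6 mul r5 <- r5,r3: IF@9 ID@10 stall=0 (-) EX@11 MEM@12 WB@13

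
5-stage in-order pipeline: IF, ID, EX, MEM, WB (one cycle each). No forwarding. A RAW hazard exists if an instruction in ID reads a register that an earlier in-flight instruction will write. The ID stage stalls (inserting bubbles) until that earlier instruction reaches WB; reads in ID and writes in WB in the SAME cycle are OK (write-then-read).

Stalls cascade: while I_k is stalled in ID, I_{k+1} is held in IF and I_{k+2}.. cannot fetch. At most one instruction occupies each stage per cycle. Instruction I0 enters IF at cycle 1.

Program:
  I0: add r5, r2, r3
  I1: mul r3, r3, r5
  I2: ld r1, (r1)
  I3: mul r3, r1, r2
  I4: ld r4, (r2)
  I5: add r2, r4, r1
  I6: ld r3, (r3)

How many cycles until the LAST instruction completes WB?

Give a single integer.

Answer: 17

Derivation:
I0 add r5 <- r2,r3: IF@1 ID@2 stall=0 (-) EX@3 MEM@4 WB@5
I1 mul r3 <- r3,r5: IF@2 ID@3 stall=2 (RAW on I0.r5 (WB@5)) EX@6 MEM@7 WB@8
I2 ld r1 <- r1: IF@3 ID@6 stall=0 (-) EX@7 MEM@8 WB@9
I3 mul r3 <- r1,r2: IF@6 ID@7 stall=2 (RAW on I2.r1 (WB@9)) EX@10 MEM@11 WB@12
I4 ld r4 <- r2: IF@7 ID@10 stall=0 (-) EX@11 MEM@12 WB@13
I5 add r2 <- r4,r1: IF@10 ID@11 stall=2 (RAW on I4.r4 (WB@13)) EX@14 MEM@15 WB@16
I6 ld r3 <- r3: IF@11 ID@14 stall=0 (-) EX@15 MEM@16 WB@17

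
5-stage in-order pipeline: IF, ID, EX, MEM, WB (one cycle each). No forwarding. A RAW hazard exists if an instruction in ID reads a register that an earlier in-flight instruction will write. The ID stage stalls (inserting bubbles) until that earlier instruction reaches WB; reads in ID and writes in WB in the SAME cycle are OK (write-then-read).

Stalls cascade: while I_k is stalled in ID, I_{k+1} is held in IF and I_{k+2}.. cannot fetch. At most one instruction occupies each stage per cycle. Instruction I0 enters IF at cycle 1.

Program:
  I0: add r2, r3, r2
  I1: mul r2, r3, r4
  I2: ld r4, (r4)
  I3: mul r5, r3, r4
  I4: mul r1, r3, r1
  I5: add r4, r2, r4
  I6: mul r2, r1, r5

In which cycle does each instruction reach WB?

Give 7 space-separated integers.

Answer: 5 6 7 10 11 12 14

Derivation:
I0 add r2 <- r3,r2: IF@1 ID@2 stall=0 (-) EX@3 MEM@4 WB@5
I1 mul r2 <- r3,r4: IF@2 ID@3 stall=0 (-) EX@4 MEM@5 WB@6
I2 ld r4 <- r4: IF@3 ID@4 stall=0 (-) EX@5 MEM@6 WB@7
I3 mul r5 <- r3,r4: IF@4 ID@5 stall=2 (RAW on I2.r4 (WB@7)) EX@8 MEM@9 WB@10
I4 mul r1 <- r3,r1: IF@5 ID@8 stall=0 (-) EX@9 MEM@10 WB@11
I5 add r4 <- r2,r4: IF@8 ID@9 stall=0 (-) EX@10 MEM@11 WB@12
I6 mul r2 <- r1,r5: IF@9 ID@10 stall=1 (RAW on I4.r1 (WB@11)) EX@12 MEM@13 WB@14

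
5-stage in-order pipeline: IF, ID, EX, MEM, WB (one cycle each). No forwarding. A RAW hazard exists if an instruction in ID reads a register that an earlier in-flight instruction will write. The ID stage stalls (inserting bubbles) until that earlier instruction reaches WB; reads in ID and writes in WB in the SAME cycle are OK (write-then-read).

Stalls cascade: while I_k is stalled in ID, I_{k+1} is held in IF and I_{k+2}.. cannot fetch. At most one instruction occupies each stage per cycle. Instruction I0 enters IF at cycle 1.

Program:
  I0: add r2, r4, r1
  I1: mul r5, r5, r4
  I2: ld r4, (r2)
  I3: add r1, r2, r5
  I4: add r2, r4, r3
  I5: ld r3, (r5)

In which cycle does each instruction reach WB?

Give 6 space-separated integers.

I0 add r2 <- r4,r1: IF@1 ID@2 stall=0 (-) EX@3 MEM@4 WB@5
I1 mul r5 <- r5,r4: IF@2 ID@3 stall=0 (-) EX@4 MEM@5 WB@6
I2 ld r4 <- r2: IF@3 ID@4 stall=1 (RAW on I0.r2 (WB@5)) EX@6 MEM@7 WB@8
I3 add r1 <- r2,r5: IF@4 ID@6 stall=0 (-) EX@7 MEM@8 WB@9
I4 add r2 <- r4,r3: IF@6 ID@7 stall=1 (RAW on I2.r4 (WB@8)) EX@9 MEM@10 WB@11
I5 ld r3 <- r5: IF@7 ID@9 stall=0 (-) EX@10 MEM@11 WB@12

Answer: 5 6 8 9 11 12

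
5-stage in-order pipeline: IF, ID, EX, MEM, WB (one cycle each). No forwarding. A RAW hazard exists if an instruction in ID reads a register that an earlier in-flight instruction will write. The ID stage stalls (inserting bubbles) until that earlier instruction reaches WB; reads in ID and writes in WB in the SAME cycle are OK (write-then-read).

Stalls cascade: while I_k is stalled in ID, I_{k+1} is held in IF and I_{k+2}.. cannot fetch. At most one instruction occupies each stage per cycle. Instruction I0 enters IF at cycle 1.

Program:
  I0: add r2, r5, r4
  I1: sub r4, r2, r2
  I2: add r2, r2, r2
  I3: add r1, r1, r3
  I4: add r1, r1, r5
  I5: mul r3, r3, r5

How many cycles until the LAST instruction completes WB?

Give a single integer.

I0 add r2 <- r5,r4: IF@1 ID@2 stall=0 (-) EX@3 MEM@4 WB@5
I1 sub r4 <- r2,r2: IF@2 ID@3 stall=2 (RAW on I0.r2 (WB@5)) EX@6 MEM@7 WB@8
I2 add r2 <- r2,r2: IF@3 ID@6 stall=0 (-) EX@7 MEM@8 WB@9
I3 add r1 <- r1,r3: IF@6 ID@7 stall=0 (-) EX@8 MEM@9 WB@10
I4 add r1 <- r1,r5: IF@7 ID@8 stall=2 (RAW on I3.r1 (WB@10)) EX@11 MEM@12 WB@13
I5 mul r3 <- r3,r5: IF@8 ID@11 stall=0 (-) EX@12 MEM@13 WB@14

Answer: 14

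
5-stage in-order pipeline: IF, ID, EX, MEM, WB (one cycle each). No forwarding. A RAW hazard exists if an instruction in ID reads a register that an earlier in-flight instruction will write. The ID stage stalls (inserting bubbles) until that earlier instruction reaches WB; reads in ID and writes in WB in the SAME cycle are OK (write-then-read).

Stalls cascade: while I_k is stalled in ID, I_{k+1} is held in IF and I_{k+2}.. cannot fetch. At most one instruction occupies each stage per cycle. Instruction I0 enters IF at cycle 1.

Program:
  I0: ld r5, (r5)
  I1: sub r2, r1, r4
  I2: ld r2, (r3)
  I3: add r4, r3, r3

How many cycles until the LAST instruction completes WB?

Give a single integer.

I0 ld r5 <- r5: IF@1 ID@2 stall=0 (-) EX@3 MEM@4 WB@5
I1 sub r2 <- r1,r4: IF@2 ID@3 stall=0 (-) EX@4 MEM@5 WB@6
I2 ld r2 <- r3: IF@3 ID@4 stall=0 (-) EX@5 MEM@6 WB@7
I3 add r4 <- r3,r3: IF@4 ID@5 stall=0 (-) EX@6 MEM@7 WB@8

Answer: 8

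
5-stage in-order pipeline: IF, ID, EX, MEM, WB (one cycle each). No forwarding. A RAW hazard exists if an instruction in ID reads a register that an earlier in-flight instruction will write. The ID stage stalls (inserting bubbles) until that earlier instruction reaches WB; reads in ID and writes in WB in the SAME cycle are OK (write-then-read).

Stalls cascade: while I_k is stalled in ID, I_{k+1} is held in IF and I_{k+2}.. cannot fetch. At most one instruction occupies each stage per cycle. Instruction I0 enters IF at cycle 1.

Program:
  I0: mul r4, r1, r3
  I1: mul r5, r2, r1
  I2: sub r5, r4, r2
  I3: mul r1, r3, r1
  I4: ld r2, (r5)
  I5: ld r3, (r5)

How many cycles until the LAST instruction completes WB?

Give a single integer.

I0 mul r4 <- r1,r3: IF@1 ID@2 stall=0 (-) EX@3 MEM@4 WB@5
I1 mul r5 <- r2,r1: IF@2 ID@3 stall=0 (-) EX@4 MEM@5 WB@6
I2 sub r5 <- r4,r2: IF@3 ID@4 stall=1 (RAW on I0.r4 (WB@5)) EX@6 MEM@7 WB@8
I3 mul r1 <- r3,r1: IF@4 ID@6 stall=0 (-) EX@7 MEM@8 WB@9
I4 ld r2 <- r5: IF@6 ID@7 stall=1 (RAW on I2.r5 (WB@8)) EX@9 MEM@10 WB@11
I5 ld r3 <- r5: IF@7 ID@9 stall=0 (-) EX@10 MEM@11 WB@12

Answer: 12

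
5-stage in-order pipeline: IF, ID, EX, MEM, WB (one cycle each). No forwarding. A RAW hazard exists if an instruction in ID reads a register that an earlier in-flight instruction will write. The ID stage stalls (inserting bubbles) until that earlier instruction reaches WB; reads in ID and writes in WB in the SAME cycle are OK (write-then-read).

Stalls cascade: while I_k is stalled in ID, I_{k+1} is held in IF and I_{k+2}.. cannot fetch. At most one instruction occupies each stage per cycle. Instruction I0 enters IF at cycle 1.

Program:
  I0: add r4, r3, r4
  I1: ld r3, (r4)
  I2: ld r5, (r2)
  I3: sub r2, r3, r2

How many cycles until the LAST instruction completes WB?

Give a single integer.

Answer: 11

Derivation:
I0 add r4 <- r3,r4: IF@1 ID@2 stall=0 (-) EX@3 MEM@4 WB@5
I1 ld r3 <- r4: IF@2 ID@3 stall=2 (RAW on I0.r4 (WB@5)) EX@6 MEM@7 WB@8
I2 ld r5 <- r2: IF@3 ID@6 stall=0 (-) EX@7 MEM@8 WB@9
I3 sub r2 <- r3,r2: IF@6 ID@7 stall=1 (RAW on I1.r3 (WB@8)) EX@9 MEM@10 WB@11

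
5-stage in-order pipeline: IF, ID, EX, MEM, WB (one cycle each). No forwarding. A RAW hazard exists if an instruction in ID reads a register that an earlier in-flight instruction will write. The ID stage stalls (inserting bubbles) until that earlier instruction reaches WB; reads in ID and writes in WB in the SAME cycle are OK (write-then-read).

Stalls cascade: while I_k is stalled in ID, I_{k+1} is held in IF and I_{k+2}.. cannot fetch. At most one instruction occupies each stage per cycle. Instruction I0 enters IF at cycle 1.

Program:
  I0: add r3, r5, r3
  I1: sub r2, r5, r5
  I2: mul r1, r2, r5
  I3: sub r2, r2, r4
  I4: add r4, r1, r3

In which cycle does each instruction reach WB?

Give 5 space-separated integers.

I0 add r3 <- r5,r3: IF@1 ID@2 stall=0 (-) EX@3 MEM@4 WB@5
I1 sub r2 <- r5,r5: IF@2 ID@3 stall=0 (-) EX@4 MEM@5 WB@6
I2 mul r1 <- r2,r5: IF@3 ID@4 stall=2 (RAW on I1.r2 (WB@6)) EX@7 MEM@8 WB@9
I3 sub r2 <- r2,r4: IF@4 ID@7 stall=0 (-) EX@8 MEM@9 WB@10
I4 add r4 <- r1,r3: IF@7 ID@8 stall=1 (RAW on I2.r1 (WB@9)) EX@10 MEM@11 WB@12

Answer: 5 6 9 10 12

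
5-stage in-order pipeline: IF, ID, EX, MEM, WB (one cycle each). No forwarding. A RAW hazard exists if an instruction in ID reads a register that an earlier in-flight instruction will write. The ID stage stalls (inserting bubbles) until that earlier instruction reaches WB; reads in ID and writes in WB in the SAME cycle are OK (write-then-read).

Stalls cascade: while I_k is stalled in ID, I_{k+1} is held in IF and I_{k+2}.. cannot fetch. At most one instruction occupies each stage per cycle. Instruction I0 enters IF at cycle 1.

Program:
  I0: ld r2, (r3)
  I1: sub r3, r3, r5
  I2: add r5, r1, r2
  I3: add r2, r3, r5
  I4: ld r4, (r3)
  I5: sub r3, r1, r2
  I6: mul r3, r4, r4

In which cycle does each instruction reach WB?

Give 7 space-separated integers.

Answer: 5 6 8 11 12 14 15

Derivation:
I0 ld r2 <- r3: IF@1 ID@2 stall=0 (-) EX@3 MEM@4 WB@5
I1 sub r3 <- r3,r5: IF@2 ID@3 stall=0 (-) EX@4 MEM@5 WB@6
I2 add r5 <- r1,r2: IF@3 ID@4 stall=1 (RAW on I0.r2 (WB@5)) EX@6 MEM@7 WB@8
I3 add r2 <- r3,r5: IF@4 ID@6 stall=2 (RAW on I2.r5 (WB@8)) EX@9 MEM@10 WB@11
I4 ld r4 <- r3: IF@6 ID@9 stall=0 (-) EX@10 MEM@11 WB@12
I5 sub r3 <- r1,r2: IF@9 ID@10 stall=1 (RAW on I3.r2 (WB@11)) EX@12 MEM@13 WB@14
I6 mul r3 <- r4,r4: IF@10 ID@12 stall=0 (-) EX@13 MEM@14 WB@15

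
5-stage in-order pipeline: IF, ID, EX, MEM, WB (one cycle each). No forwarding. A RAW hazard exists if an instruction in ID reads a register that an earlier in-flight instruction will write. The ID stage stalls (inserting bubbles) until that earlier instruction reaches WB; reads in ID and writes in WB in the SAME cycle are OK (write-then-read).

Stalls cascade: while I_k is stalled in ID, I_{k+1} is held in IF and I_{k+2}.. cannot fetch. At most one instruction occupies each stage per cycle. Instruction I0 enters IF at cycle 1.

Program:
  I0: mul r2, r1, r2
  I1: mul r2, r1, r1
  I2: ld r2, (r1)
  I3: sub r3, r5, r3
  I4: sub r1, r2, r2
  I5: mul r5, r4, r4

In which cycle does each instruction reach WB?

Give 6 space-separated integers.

Answer: 5 6 7 8 10 11

Derivation:
I0 mul r2 <- r1,r2: IF@1 ID@2 stall=0 (-) EX@3 MEM@4 WB@5
I1 mul r2 <- r1,r1: IF@2 ID@3 stall=0 (-) EX@4 MEM@5 WB@6
I2 ld r2 <- r1: IF@3 ID@4 stall=0 (-) EX@5 MEM@6 WB@7
I3 sub r3 <- r5,r3: IF@4 ID@5 stall=0 (-) EX@6 MEM@7 WB@8
I4 sub r1 <- r2,r2: IF@5 ID@6 stall=1 (RAW on I2.r2 (WB@7)) EX@8 MEM@9 WB@10
I5 mul r5 <- r4,r4: IF@6 ID@8 stall=0 (-) EX@9 MEM@10 WB@11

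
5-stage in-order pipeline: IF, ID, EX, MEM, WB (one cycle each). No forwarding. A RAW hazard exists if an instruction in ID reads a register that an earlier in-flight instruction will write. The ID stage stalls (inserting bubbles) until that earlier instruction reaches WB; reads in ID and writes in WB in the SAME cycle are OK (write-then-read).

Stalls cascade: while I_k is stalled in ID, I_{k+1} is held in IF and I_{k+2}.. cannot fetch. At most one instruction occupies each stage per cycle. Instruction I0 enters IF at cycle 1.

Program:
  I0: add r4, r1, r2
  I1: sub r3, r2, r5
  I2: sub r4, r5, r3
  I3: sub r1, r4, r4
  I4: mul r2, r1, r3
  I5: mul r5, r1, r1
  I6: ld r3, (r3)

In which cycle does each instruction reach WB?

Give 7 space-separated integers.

I0 add r4 <- r1,r2: IF@1 ID@2 stall=0 (-) EX@3 MEM@4 WB@5
I1 sub r3 <- r2,r5: IF@2 ID@3 stall=0 (-) EX@4 MEM@5 WB@6
I2 sub r4 <- r5,r3: IF@3 ID@4 stall=2 (RAW on I1.r3 (WB@6)) EX@7 MEM@8 WB@9
I3 sub r1 <- r4,r4: IF@4 ID@7 stall=2 (RAW on I2.r4 (WB@9)) EX@10 MEM@11 WB@12
I4 mul r2 <- r1,r3: IF@7 ID@10 stall=2 (RAW on I3.r1 (WB@12)) EX@13 MEM@14 WB@15
I5 mul r5 <- r1,r1: IF@10 ID@13 stall=0 (-) EX@14 MEM@15 WB@16
I6 ld r3 <- r3: IF@13 ID@14 stall=0 (-) EX@15 MEM@16 WB@17

Answer: 5 6 9 12 15 16 17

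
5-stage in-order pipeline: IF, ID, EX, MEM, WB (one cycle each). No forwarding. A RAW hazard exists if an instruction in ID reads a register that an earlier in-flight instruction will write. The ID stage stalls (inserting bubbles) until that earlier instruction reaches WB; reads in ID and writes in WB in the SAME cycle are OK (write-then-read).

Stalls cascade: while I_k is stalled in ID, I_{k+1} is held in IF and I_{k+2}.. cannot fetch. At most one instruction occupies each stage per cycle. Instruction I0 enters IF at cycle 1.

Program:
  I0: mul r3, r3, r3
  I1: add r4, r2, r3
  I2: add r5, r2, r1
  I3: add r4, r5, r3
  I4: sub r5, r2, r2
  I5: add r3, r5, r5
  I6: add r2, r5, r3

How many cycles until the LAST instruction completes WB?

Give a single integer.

I0 mul r3 <- r3,r3: IF@1 ID@2 stall=0 (-) EX@3 MEM@4 WB@5
I1 add r4 <- r2,r3: IF@2 ID@3 stall=2 (RAW on I0.r3 (WB@5)) EX@6 MEM@7 WB@8
I2 add r5 <- r2,r1: IF@3 ID@6 stall=0 (-) EX@7 MEM@8 WB@9
I3 add r4 <- r5,r3: IF@6 ID@7 stall=2 (RAW on I2.r5 (WB@9)) EX@10 MEM@11 WB@12
I4 sub r5 <- r2,r2: IF@7 ID@10 stall=0 (-) EX@11 MEM@12 WB@13
I5 add r3 <- r5,r5: IF@10 ID@11 stall=2 (RAW on I4.r5 (WB@13)) EX@14 MEM@15 WB@16
I6 add r2 <- r5,r3: IF@11 ID@14 stall=2 (RAW on I5.r3 (WB@16)) EX@17 MEM@18 WB@19

Answer: 19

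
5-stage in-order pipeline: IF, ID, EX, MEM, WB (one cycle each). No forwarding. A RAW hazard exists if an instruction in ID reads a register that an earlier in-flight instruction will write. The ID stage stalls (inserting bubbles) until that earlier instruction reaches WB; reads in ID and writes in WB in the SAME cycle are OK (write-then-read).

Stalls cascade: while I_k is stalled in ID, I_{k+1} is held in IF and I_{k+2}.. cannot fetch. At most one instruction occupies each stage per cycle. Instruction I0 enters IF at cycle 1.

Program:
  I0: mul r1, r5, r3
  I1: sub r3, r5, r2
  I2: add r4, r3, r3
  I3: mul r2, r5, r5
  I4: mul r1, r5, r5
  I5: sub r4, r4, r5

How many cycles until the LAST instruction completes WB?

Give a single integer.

I0 mul r1 <- r5,r3: IF@1 ID@2 stall=0 (-) EX@3 MEM@4 WB@5
I1 sub r3 <- r5,r2: IF@2 ID@3 stall=0 (-) EX@4 MEM@5 WB@6
I2 add r4 <- r3,r3: IF@3 ID@4 stall=2 (RAW on I1.r3 (WB@6)) EX@7 MEM@8 WB@9
I3 mul r2 <- r5,r5: IF@4 ID@7 stall=0 (-) EX@8 MEM@9 WB@10
I4 mul r1 <- r5,r5: IF@7 ID@8 stall=0 (-) EX@9 MEM@10 WB@11
I5 sub r4 <- r4,r5: IF@8 ID@9 stall=0 (-) EX@10 MEM@11 WB@12

Answer: 12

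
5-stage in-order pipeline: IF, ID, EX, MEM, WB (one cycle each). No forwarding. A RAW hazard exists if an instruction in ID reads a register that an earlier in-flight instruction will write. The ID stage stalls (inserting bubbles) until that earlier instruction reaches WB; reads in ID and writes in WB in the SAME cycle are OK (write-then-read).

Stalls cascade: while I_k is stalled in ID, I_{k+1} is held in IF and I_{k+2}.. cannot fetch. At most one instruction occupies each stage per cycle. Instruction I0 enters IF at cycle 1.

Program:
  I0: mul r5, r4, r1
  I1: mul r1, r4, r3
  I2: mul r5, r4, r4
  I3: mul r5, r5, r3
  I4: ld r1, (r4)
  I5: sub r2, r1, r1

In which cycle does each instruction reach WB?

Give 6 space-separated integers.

Answer: 5 6 7 10 11 14

Derivation:
I0 mul r5 <- r4,r1: IF@1 ID@2 stall=0 (-) EX@3 MEM@4 WB@5
I1 mul r1 <- r4,r3: IF@2 ID@3 stall=0 (-) EX@4 MEM@5 WB@6
I2 mul r5 <- r4,r4: IF@3 ID@4 stall=0 (-) EX@5 MEM@6 WB@7
I3 mul r5 <- r5,r3: IF@4 ID@5 stall=2 (RAW on I2.r5 (WB@7)) EX@8 MEM@9 WB@10
I4 ld r1 <- r4: IF@5 ID@8 stall=0 (-) EX@9 MEM@10 WB@11
I5 sub r2 <- r1,r1: IF@8 ID@9 stall=2 (RAW on I4.r1 (WB@11)) EX@12 MEM@13 WB@14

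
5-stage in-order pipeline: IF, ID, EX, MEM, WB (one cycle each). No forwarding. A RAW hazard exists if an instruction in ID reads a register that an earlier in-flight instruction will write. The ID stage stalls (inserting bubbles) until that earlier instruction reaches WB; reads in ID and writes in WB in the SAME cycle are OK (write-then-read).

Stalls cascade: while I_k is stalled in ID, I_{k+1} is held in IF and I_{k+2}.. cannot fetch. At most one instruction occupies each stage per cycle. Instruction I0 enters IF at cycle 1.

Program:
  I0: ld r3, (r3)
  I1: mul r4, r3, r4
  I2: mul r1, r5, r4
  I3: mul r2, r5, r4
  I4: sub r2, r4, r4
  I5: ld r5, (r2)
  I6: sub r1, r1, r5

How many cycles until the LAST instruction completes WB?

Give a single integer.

Answer: 19

Derivation:
I0 ld r3 <- r3: IF@1 ID@2 stall=0 (-) EX@3 MEM@4 WB@5
I1 mul r4 <- r3,r4: IF@2 ID@3 stall=2 (RAW on I0.r3 (WB@5)) EX@6 MEM@7 WB@8
I2 mul r1 <- r5,r4: IF@3 ID@6 stall=2 (RAW on I1.r4 (WB@8)) EX@9 MEM@10 WB@11
I3 mul r2 <- r5,r4: IF@6 ID@9 stall=0 (-) EX@10 MEM@11 WB@12
I4 sub r2 <- r4,r4: IF@9 ID@10 stall=0 (-) EX@11 MEM@12 WB@13
I5 ld r5 <- r2: IF@10 ID@11 stall=2 (RAW on I4.r2 (WB@13)) EX@14 MEM@15 WB@16
I6 sub r1 <- r1,r5: IF@11 ID@14 stall=2 (RAW on I5.r5 (WB@16)) EX@17 MEM@18 WB@19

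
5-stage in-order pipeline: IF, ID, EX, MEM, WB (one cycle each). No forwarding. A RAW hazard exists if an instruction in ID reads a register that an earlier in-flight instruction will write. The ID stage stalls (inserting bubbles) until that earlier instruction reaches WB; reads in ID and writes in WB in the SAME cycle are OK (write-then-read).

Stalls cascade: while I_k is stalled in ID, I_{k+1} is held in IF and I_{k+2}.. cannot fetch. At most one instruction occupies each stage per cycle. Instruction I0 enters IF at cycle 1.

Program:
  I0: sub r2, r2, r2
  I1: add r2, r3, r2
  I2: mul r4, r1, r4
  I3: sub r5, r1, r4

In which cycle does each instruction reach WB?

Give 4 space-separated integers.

I0 sub r2 <- r2,r2: IF@1 ID@2 stall=0 (-) EX@3 MEM@4 WB@5
I1 add r2 <- r3,r2: IF@2 ID@3 stall=2 (RAW on I0.r2 (WB@5)) EX@6 MEM@7 WB@8
I2 mul r4 <- r1,r4: IF@3 ID@6 stall=0 (-) EX@7 MEM@8 WB@9
I3 sub r5 <- r1,r4: IF@6 ID@7 stall=2 (RAW on I2.r4 (WB@9)) EX@10 MEM@11 WB@12

Answer: 5 8 9 12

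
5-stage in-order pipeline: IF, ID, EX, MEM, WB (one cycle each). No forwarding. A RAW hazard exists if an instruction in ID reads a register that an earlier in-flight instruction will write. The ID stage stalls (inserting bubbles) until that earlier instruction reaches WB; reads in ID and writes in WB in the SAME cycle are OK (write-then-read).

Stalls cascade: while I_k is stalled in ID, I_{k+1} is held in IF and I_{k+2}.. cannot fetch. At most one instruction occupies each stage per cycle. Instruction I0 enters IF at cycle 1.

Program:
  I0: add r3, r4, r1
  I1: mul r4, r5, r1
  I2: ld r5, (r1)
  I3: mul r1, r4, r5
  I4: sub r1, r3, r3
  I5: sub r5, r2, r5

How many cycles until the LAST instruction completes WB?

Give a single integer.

I0 add r3 <- r4,r1: IF@1 ID@2 stall=0 (-) EX@3 MEM@4 WB@5
I1 mul r4 <- r5,r1: IF@2 ID@3 stall=0 (-) EX@4 MEM@5 WB@6
I2 ld r5 <- r1: IF@3 ID@4 stall=0 (-) EX@5 MEM@6 WB@7
I3 mul r1 <- r4,r5: IF@4 ID@5 stall=2 (RAW on I2.r5 (WB@7)) EX@8 MEM@9 WB@10
I4 sub r1 <- r3,r3: IF@5 ID@8 stall=0 (-) EX@9 MEM@10 WB@11
I5 sub r5 <- r2,r5: IF@8 ID@9 stall=0 (-) EX@10 MEM@11 WB@12

Answer: 12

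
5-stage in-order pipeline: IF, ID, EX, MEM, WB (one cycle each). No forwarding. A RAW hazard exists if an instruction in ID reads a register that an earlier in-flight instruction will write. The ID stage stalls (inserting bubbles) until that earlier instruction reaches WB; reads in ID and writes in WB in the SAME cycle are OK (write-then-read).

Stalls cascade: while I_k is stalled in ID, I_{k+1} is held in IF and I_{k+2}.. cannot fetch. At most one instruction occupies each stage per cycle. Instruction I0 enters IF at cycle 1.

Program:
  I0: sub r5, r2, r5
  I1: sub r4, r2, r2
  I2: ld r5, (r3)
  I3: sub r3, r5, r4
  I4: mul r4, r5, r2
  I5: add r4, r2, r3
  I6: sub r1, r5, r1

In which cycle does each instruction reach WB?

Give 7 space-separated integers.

I0 sub r5 <- r2,r5: IF@1 ID@2 stall=0 (-) EX@3 MEM@4 WB@5
I1 sub r4 <- r2,r2: IF@2 ID@3 stall=0 (-) EX@4 MEM@5 WB@6
I2 ld r5 <- r3: IF@3 ID@4 stall=0 (-) EX@5 MEM@6 WB@7
I3 sub r3 <- r5,r4: IF@4 ID@5 stall=2 (RAW on I2.r5 (WB@7)) EX@8 MEM@9 WB@10
I4 mul r4 <- r5,r2: IF@5 ID@8 stall=0 (-) EX@9 MEM@10 WB@11
I5 add r4 <- r2,r3: IF@8 ID@9 stall=1 (RAW on I3.r3 (WB@10)) EX@11 MEM@12 WB@13
I6 sub r1 <- r5,r1: IF@9 ID@11 stall=0 (-) EX@12 MEM@13 WB@14

Answer: 5 6 7 10 11 13 14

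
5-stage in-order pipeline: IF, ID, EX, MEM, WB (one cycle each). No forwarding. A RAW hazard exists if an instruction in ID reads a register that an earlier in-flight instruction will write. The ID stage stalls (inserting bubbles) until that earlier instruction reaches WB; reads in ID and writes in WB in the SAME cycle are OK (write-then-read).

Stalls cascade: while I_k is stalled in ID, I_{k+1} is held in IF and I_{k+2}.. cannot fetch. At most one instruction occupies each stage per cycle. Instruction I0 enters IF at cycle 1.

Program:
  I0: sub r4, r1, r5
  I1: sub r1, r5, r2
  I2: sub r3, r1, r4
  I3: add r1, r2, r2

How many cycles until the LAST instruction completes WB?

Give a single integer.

I0 sub r4 <- r1,r5: IF@1 ID@2 stall=0 (-) EX@3 MEM@4 WB@5
I1 sub r1 <- r5,r2: IF@2 ID@3 stall=0 (-) EX@4 MEM@5 WB@6
I2 sub r3 <- r1,r4: IF@3 ID@4 stall=2 (RAW on I1.r1 (WB@6)) EX@7 MEM@8 WB@9
I3 add r1 <- r2,r2: IF@4 ID@7 stall=0 (-) EX@8 MEM@9 WB@10

Answer: 10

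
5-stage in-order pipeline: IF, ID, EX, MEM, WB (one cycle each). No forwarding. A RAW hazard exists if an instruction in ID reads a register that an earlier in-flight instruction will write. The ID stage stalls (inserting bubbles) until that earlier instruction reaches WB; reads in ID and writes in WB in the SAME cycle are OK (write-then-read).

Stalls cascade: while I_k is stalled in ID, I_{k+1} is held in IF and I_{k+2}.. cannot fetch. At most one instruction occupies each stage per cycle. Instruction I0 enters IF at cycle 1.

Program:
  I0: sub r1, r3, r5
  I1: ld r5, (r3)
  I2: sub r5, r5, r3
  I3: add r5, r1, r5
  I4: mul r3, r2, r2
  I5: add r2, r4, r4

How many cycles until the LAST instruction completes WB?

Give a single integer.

I0 sub r1 <- r3,r5: IF@1 ID@2 stall=0 (-) EX@3 MEM@4 WB@5
I1 ld r5 <- r3: IF@2 ID@3 stall=0 (-) EX@4 MEM@5 WB@6
I2 sub r5 <- r5,r3: IF@3 ID@4 stall=2 (RAW on I1.r5 (WB@6)) EX@7 MEM@8 WB@9
I3 add r5 <- r1,r5: IF@4 ID@7 stall=2 (RAW on I2.r5 (WB@9)) EX@10 MEM@11 WB@12
I4 mul r3 <- r2,r2: IF@7 ID@10 stall=0 (-) EX@11 MEM@12 WB@13
I5 add r2 <- r4,r4: IF@10 ID@11 stall=0 (-) EX@12 MEM@13 WB@14

Answer: 14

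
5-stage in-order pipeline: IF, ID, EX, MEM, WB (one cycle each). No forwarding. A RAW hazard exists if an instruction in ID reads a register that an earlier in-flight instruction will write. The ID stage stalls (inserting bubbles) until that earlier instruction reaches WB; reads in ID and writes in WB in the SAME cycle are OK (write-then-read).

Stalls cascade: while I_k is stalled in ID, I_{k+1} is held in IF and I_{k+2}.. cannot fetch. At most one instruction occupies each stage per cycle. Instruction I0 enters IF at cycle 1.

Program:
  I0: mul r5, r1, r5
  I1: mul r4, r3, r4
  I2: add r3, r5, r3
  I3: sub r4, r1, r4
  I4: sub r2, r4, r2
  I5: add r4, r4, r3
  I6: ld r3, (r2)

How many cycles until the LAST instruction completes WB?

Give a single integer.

I0 mul r5 <- r1,r5: IF@1 ID@2 stall=0 (-) EX@3 MEM@4 WB@5
I1 mul r4 <- r3,r4: IF@2 ID@3 stall=0 (-) EX@4 MEM@5 WB@6
I2 add r3 <- r5,r3: IF@3 ID@4 stall=1 (RAW on I0.r5 (WB@5)) EX@6 MEM@7 WB@8
I3 sub r4 <- r1,r4: IF@4 ID@6 stall=0 (-) EX@7 MEM@8 WB@9
I4 sub r2 <- r4,r2: IF@6 ID@7 stall=2 (RAW on I3.r4 (WB@9)) EX@10 MEM@11 WB@12
I5 add r4 <- r4,r3: IF@7 ID@10 stall=0 (-) EX@11 MEM@12 WB@13
I6 ld r3 <- r2: IF@10 ID@11 stall=1 (RAW on I4.r2 (WB@12)) EX@13 MEM@14 WB@15

Answer: 15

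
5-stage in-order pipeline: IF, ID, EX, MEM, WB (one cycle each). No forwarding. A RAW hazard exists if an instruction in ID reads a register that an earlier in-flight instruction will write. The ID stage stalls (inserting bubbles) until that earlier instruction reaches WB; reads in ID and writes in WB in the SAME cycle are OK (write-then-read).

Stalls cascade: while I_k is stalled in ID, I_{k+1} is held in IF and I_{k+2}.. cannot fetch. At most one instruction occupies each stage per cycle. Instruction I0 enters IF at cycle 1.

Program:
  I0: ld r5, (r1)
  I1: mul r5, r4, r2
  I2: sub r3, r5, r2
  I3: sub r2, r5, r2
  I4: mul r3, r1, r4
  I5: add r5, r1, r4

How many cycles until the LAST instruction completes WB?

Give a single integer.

Answer: 12

Derivation:
I0 ld r5 <- r1: IF@1 ID@2 stall=0 (-) EX@3 MEM@4 WB@5
I1 mul r5 <- r4,r2: IF@2 ID@3 stall=0 (-) EX@4 MEM@5 WB@6
I2 sub r3 <- r5,r2: IF@3 ID@4 stall=2 (RAW on I1.r5 (WB@6)) EX@7 MEM@8 WB@9
I3 sub r2 <- r5,r2: IF@4 ID@7 stall=0 (-) EX@8 MEM@9 WB@10
I4 mul r3 <- r1,r4: IF@7 ID@8 stall=0 (-) EX@9 MEM@10 WB@11
I5 add r5 <- r1,r4: IF@8 ID@9 stall=0 (-) EX@10 MEM@11 WB@12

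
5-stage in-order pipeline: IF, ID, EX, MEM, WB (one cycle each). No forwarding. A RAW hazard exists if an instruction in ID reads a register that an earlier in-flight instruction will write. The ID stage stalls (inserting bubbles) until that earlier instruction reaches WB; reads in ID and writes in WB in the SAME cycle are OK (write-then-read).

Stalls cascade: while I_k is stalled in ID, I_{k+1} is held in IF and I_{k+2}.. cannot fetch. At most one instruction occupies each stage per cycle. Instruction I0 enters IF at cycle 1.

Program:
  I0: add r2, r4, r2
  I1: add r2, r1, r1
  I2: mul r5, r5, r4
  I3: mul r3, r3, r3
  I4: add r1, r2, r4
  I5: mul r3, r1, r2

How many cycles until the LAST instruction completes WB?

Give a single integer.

I0 add r2 <- r4,r2: IF@1 ID@2 stall=0 (-) EX@3 MEM@4 WB@5
I1 add r2 <- r1,r1: IF@2 ID@3 stall=0 (-) EX@4 MEM@5 WB@6
I2 mul r5 <- r5,r4: IF@3 ID@4 stall=0 (-) EX@5 MEM@6 WB@7
I3 mul r3 <- r3,r3: IF@4 ID@5 stall=0 (-) EX@6 MEM@7 WB@8
I4 add r1 <- r2,r4: IF@5 ID@6 stall=0 (-) EX@7 MEM@8 WB@9
I5 mul r3 <- r1,r2: IF@6 ID@7 stall=2 (RAW on I4.r1 (WB@9)) EX@10 MEM@11 WB@12

Answer: 12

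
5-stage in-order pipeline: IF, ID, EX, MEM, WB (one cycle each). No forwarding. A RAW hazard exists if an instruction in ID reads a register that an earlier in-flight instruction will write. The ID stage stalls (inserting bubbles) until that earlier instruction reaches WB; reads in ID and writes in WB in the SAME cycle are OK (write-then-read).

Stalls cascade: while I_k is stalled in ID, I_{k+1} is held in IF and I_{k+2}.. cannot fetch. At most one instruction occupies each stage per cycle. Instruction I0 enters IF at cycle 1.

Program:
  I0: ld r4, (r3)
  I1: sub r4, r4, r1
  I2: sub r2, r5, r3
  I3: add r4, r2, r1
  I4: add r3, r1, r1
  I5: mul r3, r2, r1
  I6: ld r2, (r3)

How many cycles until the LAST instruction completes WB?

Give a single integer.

Answer: 17

Derivation:
I0 ld r4 <- r3: IF@1 ID@2 stall=0 (-) EX@3 MEM@4 WB@5
I1 sub r4 <- r4,r1: IF@2 ID@3 stall=2 (RAW on I0.r4 (WB@5)) EX@6 MEM@7 WB@8
I2 sub r2 <- r5,r3: IF@3 ID@6 stall=0 (-) EX@7 MEM@8 WB@9
I3 add r4 <- r2,r1: IF@6 ID@7 stall=2 (RAW on I2.r2 (WB@9)) EX@10 MEM@11 WB@12
I4 add r3 <- r1,r1: IF@7 ID@10 stall=0 (-) EX@11 MEM@12 WB@13
I5 mul r3 <- r2,r1: IF@10 ID@11 stall=0 (-) EX@12 MEM@13 WB@14
I6 ld r2 <- r3: IF@11 ID@12 stall=2 (RAW on I5.r3 (WB@14)) EX@15 MEM@16 WB@17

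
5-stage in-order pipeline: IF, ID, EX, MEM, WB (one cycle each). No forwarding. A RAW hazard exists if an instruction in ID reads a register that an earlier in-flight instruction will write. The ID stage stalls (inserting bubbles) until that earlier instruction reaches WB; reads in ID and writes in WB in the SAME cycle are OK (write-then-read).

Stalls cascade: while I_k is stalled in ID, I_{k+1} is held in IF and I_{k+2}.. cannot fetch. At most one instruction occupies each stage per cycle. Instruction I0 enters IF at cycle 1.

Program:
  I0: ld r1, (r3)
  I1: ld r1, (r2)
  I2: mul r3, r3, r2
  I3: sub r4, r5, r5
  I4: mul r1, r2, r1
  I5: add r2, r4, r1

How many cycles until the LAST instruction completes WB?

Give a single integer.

Answer: 12

Derivation:
I0 ld r1 <- r3: IF@1 ID@2 stall=0 (-) EX@3 MEM@4 WB@5
I1 ld r1 <- r2: IF@2 ID@3 stall=0 (-) EX@4 MEM@5 WB@6
I2 mul r3 <- r3,r2: IF@3 ID@4 stall=0 (-) EX@5 MEM@6 WB@7
I3 sub r4 <- r5,r5: IF@4 ID@5 stall=0 (-) EX@6 MEM@7 WB@8
I4 mul r1 <- r2,r1: IF@5 ID@6 stall=0 (-) EX@7 MEM@8 WB@9
I5 add r2 <- r4,r1: IF@6 ID@7 stall=2 (RAW on I4.r1 (WB@9)) EX@10 MEM@11 WB@12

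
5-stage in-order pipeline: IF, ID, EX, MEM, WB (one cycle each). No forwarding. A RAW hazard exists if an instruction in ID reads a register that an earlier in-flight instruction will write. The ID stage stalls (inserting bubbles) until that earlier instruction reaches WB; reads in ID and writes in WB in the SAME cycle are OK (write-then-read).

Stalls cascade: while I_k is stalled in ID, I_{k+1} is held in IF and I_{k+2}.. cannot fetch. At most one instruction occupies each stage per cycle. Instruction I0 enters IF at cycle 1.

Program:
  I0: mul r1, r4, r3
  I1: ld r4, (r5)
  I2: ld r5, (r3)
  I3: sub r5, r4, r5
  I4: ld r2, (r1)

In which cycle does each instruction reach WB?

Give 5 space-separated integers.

Answer: 5 6 7 10 11

Derivation:
I0 mul r1 <- r4,r3: IF@1 ID@2 stall=0 (-) EX@3 MEM@4 WB@5
I1 ld r4 <- r5: IF@2 ID@3 stall=0 (-) EX@4 MEM@5 WB@6
I2 ld r5 <- r3: IF@3 ID@4 stall=0 (-) EX@5 MEM@6 WB@7
I3 sub r5 <- r4,r5: IF@4 ID@5 stall=2 (RAW on I2.r5 (WB@7)) EX@8 MEM@9 WB@10
I4 ld r2 <- r1: IF@5 ID@8 stall=0 (-) EX@9 MEM@10 WB@11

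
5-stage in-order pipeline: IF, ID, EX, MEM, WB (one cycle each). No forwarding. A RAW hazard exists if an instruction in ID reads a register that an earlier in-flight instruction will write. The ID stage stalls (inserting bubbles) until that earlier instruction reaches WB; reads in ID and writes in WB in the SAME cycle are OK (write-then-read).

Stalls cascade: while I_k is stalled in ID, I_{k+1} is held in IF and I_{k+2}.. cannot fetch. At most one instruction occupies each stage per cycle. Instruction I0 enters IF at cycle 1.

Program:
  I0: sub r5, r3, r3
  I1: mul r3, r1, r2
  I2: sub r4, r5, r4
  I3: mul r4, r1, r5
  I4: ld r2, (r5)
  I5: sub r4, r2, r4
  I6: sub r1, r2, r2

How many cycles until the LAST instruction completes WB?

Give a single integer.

I0 sub r5 <- r3,r3: IF@1 ID@2 stall=0 (-) EX@3 MEM@4 WB@5
I1 mul r3 <- r1,r2: IF@2 ID@3 stall=0 (-) EX@4 MEM@5 WB@6
I2 sub r4 <- r5,r4: IF@3 ID@4 stall=1 (RAW on I0.r5 (WB@5)) EX@6 MEM@7 WB@8
I3 mul r4 <- r1,r5: IF@4 ID@6 stall=0 (-) EX@7 MEM@8 WB@9
I4 ld r2 <- r5: IF@6 ID@7 stall=0 (-) EX@8 MEM@9 WB@10
I5 sub r4 <- r2,r4: IF@7 ID@8 stall=2 (RAW on I4.r2 (WB@10)) EX@11 MEM@12 WB@13
I6 sub r1 <- r2,r2: IF@8 ID@11 stall=0 (-) EX@12 MEM@13 WB@14

Answer: 14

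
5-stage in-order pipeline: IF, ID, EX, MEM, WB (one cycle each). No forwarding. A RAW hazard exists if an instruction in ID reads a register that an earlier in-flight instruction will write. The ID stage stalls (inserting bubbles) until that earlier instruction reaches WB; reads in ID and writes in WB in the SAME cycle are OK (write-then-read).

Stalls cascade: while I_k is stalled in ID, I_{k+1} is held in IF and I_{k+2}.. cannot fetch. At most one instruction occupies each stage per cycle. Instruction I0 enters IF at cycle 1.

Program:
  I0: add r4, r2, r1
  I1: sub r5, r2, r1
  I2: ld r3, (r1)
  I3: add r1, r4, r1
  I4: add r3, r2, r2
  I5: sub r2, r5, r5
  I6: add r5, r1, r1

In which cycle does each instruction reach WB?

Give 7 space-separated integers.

Answer: 5 6 7 8 9 10 11

Derivation:
I0 add r4 <- r2,r1: IF@1 ID@2 stall=0 (-) EX@3 MEM@4 WB@5
I1 sub r5 <- r2,r1: IF@2 ID@3 stall=0 (-) EX@4 MEM@5 WB@6
I2 ld r3 <- r1: IF@3 ID@4 stall=0 (-) EX@5 MEM@6 WB@7
I3 add r1 <- r4,r1: IF@4 ID@5 stall=0 (-) EX@6 MEM@7 WB@8
I4 add r3 <- r2,r2: IF@5 ID@6 stall=0 (-) EX@7 MEM@8 WB@9
I5 sub r2 <- r5,r5: IF@6 ID@7 stall=0 (-) EX@8 MEM@9 WB@10
I6 add r5 <- r1,r1: IF@7 ID@8 stall=0 (-) EX@9 MEM@10 WB@11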